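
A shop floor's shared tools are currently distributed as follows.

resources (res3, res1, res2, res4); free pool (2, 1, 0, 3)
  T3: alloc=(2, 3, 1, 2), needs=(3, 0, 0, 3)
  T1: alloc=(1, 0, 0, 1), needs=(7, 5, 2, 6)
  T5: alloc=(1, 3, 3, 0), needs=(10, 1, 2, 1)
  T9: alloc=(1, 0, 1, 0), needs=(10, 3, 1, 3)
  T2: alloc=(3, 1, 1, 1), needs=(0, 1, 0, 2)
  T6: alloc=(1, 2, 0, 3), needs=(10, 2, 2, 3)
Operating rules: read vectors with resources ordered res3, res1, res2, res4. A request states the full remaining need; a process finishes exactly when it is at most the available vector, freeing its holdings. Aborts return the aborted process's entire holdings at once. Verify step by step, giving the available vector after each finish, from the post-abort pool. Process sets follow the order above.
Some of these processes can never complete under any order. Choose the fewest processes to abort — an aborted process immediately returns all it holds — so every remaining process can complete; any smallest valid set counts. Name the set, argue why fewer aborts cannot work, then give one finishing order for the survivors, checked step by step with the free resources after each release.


The answer: abort T5 and T6.
Key observation: T9 was stuck for good until T5 and T6 gave back (2, 5, 3, 3); in the order shown it finishes at step 4.
No one abort is enough; case by case: T3 alone leaves T5 blocked (short on res3); T1 alone leaves T5 blocked (short on res3); T5 alone leaves T9 blocked (short on res3); T9 alone leaves T5 blocked (short on res3); T2 alone leaves T5 blocked (short on res3); T6 alone leaves T5 blocked (short on res3).
One survivor order: T2, T1, T3, T9. Check, step by step (post-abort pool first):
  pool = (4, 6, 3, 6)
  run T2 (needs (0, 1, 0, 2), free (4, 6, 3, 6)); after release of (3, 1, 1, 1) the pool is (7, 7, 4, 7)
  run T1 (needs (7, 5, 2, 6), free (7, 7, 4, 7)); after release of (1, 0, 0, 1) the pool is (8, 7, 4, 8)
  run T3 (needs (3, 0, 0, 3), free (8, 7, 4, 8)); after release of (2, 3, 1, 2) the pool is (10, 10, 5, 10)
  run T9 (needs (10, 3, 1, 3), free (10, 10, 5, 10)); after release of (1, 0, 1, 0) the pool is (11, 10, 6, 10)


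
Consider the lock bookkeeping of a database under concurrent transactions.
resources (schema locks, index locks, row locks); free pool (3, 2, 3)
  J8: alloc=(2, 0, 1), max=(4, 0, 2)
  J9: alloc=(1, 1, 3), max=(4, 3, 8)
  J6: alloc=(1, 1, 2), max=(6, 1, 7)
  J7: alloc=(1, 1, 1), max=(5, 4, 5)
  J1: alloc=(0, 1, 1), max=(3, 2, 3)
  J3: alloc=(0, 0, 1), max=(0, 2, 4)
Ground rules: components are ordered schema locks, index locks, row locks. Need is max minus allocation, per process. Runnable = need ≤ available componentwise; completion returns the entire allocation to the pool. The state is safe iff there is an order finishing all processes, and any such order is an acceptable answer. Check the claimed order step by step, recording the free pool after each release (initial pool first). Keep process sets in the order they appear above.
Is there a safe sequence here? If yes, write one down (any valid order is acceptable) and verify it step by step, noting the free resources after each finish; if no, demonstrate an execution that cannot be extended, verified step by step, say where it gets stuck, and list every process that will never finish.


SAFE, for example via the order J1, J8, J9, J3, J7, J6.
Key observation: reading the order forward, J1 is the first process whose need (3, 1, 2) meets the free pool (3, 2, 3) exactly on a resource it requests.
Verifying each step:
  pool = (3, 2, 3)
  run J1 (needs (3, 1, 2), free (3, 2, 3)); after release of (0, 1, 1) the pool is (3, 3, 4)
  run J8 (needs (2, 0, 1), free (3, 3, 4)); after release of (2, 0, 1) the pool is (5, 3, 5)
  run J9 (needs (3, 2, 5), free (5, 3, 5)); after release of (1, 1, 3) the pool is (6, 4, 8)
  run J3 (needs (0, 2, 3), free (6, 4, 8)); after release of (0, 0, 1) the pool is (6, 4, 9)
  run J7 (needs (4, 3, 4), free (6, 4, 9)); after release of (1, 1, 1) the pool is (7, 5, 10)
  run J6 (needs (5, 0, 5), free (7, 5, 10)); after release of (1, 1, 2) the pool is (8, 6, 12)


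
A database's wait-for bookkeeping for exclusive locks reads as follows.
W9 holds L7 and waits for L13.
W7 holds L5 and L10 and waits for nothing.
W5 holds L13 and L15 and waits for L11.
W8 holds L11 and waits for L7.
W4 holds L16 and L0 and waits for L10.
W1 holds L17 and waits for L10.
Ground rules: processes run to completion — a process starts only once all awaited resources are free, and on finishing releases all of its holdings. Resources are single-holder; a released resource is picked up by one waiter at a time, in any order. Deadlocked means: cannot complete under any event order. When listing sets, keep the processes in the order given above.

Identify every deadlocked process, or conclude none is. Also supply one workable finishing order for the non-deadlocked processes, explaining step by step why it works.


Deadlocked set: W9, W5 and W8.
Key observation: the waits loop around W9 -> W5 -> W8 -> W9 with no way out; no other process is dragged down with it.
One completion order for the rest: W7, W1, W4.
Check, step by step:
  run W7 (it waits on nothing); releases L5 and L10
  run W1 (all its waits — L10 — are resolved); releases L17
  run W4 (all its waits — L10 — are resolved); releases L16 and L0


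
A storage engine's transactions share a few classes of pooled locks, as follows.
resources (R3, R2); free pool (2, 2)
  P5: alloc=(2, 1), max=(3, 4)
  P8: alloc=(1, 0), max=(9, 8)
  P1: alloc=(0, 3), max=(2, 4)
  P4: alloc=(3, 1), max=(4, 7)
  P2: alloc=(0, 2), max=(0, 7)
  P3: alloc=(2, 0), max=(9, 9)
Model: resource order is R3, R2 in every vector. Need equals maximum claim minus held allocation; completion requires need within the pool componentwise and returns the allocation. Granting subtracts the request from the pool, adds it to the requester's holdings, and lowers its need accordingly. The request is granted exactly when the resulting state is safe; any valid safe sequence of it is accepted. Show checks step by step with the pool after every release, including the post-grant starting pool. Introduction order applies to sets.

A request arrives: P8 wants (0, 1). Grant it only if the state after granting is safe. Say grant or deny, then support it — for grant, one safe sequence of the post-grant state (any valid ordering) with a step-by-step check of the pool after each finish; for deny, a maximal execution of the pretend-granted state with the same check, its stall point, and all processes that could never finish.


DENY — the pretend-granted state is unsafe.
Key observation: after P1, P5, P2, P4 the pool peaks at (7, 8), and each blocked process is short somewhere: P8 on R3; P3 on R2.
Pretend the grant happened; the run P1, P5, P2, P4 goes as far as possible. Verifying each step:
  pool = (2, 1)
  P1 needs (2, 1) <= (2, 1) -> finishes; pool += (0, 3) = (2, 4)
  P5 needs (1, 3) <= (2, 4) -> finishes; pool += (2, 1) = (4, 5)
  P2 needs (0, 5) <= (4, 5) -> finishes; pool += (0, 2) = (4, 7)
  P4 needs (1, 6) <= (4, 7) -> finishes; pool += (3, 1) = (7, 8)
  P8 cannot run: need (8, 7) vs free (7, 8) (insufficient R3)
  P3 cannot run: need (7, 9) vs free (7, 8) (insufficient R2)
Processes that could never finish after the grant: P8 and P3.


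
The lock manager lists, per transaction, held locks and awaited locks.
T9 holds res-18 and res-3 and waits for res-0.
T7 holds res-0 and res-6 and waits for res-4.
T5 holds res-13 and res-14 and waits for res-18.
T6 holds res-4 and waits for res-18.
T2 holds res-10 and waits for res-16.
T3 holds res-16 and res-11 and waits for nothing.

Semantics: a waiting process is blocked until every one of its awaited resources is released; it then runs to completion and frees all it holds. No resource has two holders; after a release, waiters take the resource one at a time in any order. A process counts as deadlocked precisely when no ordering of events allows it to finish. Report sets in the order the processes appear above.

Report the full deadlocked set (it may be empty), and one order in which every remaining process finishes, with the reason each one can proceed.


The deadlocked set is T9, T7, T5 and T6.
Key observation: the waits loop around T9 -> T7 -> T6 -> T9 with no way out; T5 waits into the deadlock from upstream.
One completion order for the rest: T3, T2.
Check, step by step:
  run T3 (it waits on nothing); releases res-16 and res-11
  T2: everything it awaited (res-16) is free; runs, freeing res-10


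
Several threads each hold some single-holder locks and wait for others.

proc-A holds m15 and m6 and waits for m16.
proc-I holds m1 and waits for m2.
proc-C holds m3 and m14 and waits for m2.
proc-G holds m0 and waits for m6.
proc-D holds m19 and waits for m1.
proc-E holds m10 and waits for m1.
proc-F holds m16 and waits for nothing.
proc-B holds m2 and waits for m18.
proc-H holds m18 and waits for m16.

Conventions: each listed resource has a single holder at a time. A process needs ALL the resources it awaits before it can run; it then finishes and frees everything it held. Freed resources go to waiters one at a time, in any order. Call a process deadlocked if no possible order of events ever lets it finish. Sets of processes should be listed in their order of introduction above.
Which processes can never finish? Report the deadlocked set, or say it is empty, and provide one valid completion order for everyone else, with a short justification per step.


The deadlocked set is empty.
Key observation: all waits point, directly or indirectly, at processes that can finish, so nothing is permanently blocked.
The rest can finish in the order proc-F, proc-H, proc-B, proc-C, proc-I, proc-D, proc-E, proc-A, proc-G.
Walking it through:
  run proc-F (it waits on nothing); releases m16
  run proc-H (all its waits — m16 — are resolved); releases m18
  run proc-B (all its waits — m18 — are resolved); releases m2
  run proc-C (all its waits — m2 — are resolved); releases m3 and m14
  run proc-I (all its waits — m2 — are resolved); releases m1
  run proc-D (all its waits — m1 — are resolved); releases m19
  run proc-E (all its waits — m1 — are resolved); releases m10
  run proc-A (all its waits — m16 — are resolved); releases m15 and m6
  run proc-G (all its waits — m6 — are resolved); releases m0


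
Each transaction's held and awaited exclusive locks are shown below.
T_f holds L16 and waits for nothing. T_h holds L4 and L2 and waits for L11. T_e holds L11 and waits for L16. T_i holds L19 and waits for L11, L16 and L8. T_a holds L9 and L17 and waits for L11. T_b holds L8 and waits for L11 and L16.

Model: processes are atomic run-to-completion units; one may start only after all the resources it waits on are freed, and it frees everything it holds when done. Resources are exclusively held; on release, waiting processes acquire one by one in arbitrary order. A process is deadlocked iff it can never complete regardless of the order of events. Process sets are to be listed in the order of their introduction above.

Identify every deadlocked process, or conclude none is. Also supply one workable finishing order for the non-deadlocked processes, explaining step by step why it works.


The deadlocked set is empty.
Key observation: the wait relation is loop-free; peeling off processes with no waits unwinds the whole state.
A valid finishing order for the others: T_f, T_e, T_b, T_h, T_i, T_a.
Check, step by step:
  T_f waits on nothing -> runs at once and releases L16
  run T_e (all its waits — L16 — are resolved); releases L11
  run T_b (all its waits — L11 and L16 — are resolved); releases L8
  run T_h (all its waits — L11 — are resolved); releases L4 and L2
  run T_i (all its waits — L11, L16 and L8 — are resolved); releases L19
  run T_a (all its waits — L11 — are resolved); releases L9 and L17


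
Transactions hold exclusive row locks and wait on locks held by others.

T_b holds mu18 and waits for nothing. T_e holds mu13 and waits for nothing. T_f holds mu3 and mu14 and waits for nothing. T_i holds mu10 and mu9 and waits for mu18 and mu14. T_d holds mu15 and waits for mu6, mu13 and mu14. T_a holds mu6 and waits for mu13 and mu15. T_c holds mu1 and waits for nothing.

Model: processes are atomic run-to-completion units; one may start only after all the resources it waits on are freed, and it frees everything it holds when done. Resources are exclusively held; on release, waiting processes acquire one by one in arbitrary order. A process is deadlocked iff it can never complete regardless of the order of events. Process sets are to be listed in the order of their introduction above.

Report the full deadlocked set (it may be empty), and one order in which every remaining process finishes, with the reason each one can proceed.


The deadlocked set is T_d and T_a.
Key observation: the wait chain closes on itself along T_d -> T_a -> T_d; no other process is dragged down with it.
One completion order for the rest: T_f, T_c, T_b, T_i, T_e.
Step-by-step check:
  run T_f (it waits on nothing); releases mu3 and mu14
  run T_c (it waits on nothing); releases mu1
  run T_b (it waits on nothing); releases mu18
  run T_i (all its waits — mu18 and mu14 — are resolved); releases mu10 and mu9
  run T_e (it waits on nothing); releases mu13


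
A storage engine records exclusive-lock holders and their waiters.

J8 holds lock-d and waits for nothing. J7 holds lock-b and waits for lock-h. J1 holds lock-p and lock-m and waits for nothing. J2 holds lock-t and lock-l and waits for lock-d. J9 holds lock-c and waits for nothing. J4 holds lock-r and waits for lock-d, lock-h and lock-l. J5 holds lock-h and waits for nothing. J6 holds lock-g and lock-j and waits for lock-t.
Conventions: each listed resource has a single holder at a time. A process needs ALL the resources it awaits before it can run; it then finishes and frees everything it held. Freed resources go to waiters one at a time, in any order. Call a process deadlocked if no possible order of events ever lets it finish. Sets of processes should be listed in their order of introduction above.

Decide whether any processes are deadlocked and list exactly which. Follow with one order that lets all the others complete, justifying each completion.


The deadlocked set is empty.
Key observation: the wait graph is acyclic; completion cascades from the unblocked processes through everyone else.
One completion order for the rest: J1, J8, J5, J2, J6, J4, J9, J7.
Walking it through:
  J1: no waits; runs immediately, freeing lock-p and lock-m
  J8: no waits; runs immediately, freeing lock-d
  J5: no waits; runs immediately, freeing lock-h
  J2: everything it awaited (lock-d) is free; runs, freeing lock-t and lock-l
  J6: everything it awaited (lock-t) is free; runs, freeing lock-g and lock-j
  J4: everything it awaited (lock-d, lock-h and lock-l) is free; runs, freeing lock-r
  J9: no waits; runs immediately, freeing lock-c
  J7: everything it awaited (lock-h) is free; runs, freeing lock-b


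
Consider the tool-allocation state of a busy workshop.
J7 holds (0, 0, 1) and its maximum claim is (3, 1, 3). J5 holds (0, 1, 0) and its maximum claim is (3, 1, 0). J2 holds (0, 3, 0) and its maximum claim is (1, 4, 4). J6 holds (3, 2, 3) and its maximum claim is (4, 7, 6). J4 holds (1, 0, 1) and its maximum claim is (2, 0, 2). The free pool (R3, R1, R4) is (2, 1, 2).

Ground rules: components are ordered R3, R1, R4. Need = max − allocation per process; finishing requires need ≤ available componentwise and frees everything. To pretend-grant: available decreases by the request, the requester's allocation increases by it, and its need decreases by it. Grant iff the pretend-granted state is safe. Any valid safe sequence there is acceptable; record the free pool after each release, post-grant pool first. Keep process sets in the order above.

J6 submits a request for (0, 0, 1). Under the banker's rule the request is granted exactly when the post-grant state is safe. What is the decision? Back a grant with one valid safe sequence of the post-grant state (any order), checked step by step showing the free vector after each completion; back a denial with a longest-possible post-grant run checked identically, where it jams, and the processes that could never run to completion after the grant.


DENY. Granting would leave the state unsafe.
Key observation: after J4, J7, J5 the pool peaks at (3, 2, 3), and each blocked process is short somewhere: J2 on R4; J6 on R1.
After a pretend grant, a maximal execution: J4, J7, J5 — then nothing else fits. Walking it through:
  pool = (2, 1, 1)
  J4: need (1, 0, 1) fits (2, 1, 1); releases (1, 0, 1), pool now (3, 1, 2)
  J7: need (3, 1, 2) fits (3, 1, 2); releases (0, 0, 1), pool now (3, 1, 3)
  J5: need (3, 0, 0) fits (3, 1, 3); releases (0, 1, 0), pool now (3, 2, 3)
  J2 still needs (1, 1, 4) but only (3, 2, 3) is free — short on R4
  J6 still needs (1, 5, 2) but only (3, 2, 3) is free — short on R1
Post-grant, the permanently blocked set is J2 and J6.


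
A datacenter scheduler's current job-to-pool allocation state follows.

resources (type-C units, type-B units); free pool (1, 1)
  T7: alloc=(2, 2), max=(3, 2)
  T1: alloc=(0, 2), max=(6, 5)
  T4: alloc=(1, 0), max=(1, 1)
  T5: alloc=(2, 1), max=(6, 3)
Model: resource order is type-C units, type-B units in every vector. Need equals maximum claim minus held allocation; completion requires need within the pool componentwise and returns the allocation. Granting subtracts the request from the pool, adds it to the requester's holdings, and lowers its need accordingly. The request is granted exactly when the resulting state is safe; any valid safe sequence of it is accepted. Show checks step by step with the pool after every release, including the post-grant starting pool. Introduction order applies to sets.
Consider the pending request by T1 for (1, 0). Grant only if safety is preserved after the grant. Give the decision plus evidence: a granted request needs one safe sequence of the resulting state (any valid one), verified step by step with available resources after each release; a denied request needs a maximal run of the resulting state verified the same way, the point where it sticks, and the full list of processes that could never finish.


DENY: after the grant no complete ordering would exist.
Key observation: after T4, T7 complete, (3, 3) is the best the pool ever gets, yet each leftover process wants more type-C units.
Pretend the grant happened; the run T4, T7 goes as far as possible. Check, step by step:
  pool = (0, 1)
  T4 needs (0, 1) <= (0, 1) -> finishes; pool += (1, 0) = (1, 1)
  T7 needs (1, 0) <= (1, 1) -> finishes; pool += (2, 2) = (3, 3)
  blocked: T1 wants (5, 3), pool (3, 3) — not enough type-C units
  blocked: T5 wants (4, 2), pool (3, 3) — not enough type-C units
Had the request been granted, T1 and T5 could never finish.


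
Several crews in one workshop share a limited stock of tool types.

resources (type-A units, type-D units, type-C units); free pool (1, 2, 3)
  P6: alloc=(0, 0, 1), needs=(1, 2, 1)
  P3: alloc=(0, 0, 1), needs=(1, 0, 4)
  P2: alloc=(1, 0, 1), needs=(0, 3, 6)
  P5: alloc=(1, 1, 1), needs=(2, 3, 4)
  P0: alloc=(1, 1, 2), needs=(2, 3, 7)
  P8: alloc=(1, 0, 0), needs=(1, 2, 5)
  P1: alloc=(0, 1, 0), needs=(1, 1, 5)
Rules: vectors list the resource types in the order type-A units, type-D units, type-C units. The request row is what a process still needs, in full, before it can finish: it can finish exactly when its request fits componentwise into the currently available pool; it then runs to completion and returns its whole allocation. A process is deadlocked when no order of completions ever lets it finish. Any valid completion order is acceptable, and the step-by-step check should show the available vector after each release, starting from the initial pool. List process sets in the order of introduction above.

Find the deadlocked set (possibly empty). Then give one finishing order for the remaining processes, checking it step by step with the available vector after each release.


No process is deadlocked.
Key observation: P6 leads a chain of completions in which each release enables another process.
One completion order for the rest: P6, P3, P8, P1, P5, P2, P0. Check, step by step:
  pool = (1, 2, 3)
  P6 needs (1, 2, 1) <= (1, 2, 3) -> finishes; pool += (0, 0, 1) = (1, 2, 4)
  P3 needs (1, 0, 4) <= (1, 2, 4) -> finishes; pool += (0, 0, 1) = (1, 2, 5)
  P8 needs (1, 2, 5) <= (1, 2, 5) -> finishes; pool += (1, 0, 0) = (2, 2, 5)
  P1 needs (1, 1, 5) <= (2, 2, 5) -> finishes; pool += (0, 1, 0) = (2, 3, 5)
  P5 needs (2, 3, 4) <= (2, 3, 5) -> finishes; pool += (1, 1, 1) = (3, 4, 6)
  P2 needs (0, 3, 6) <= (3, 4, 6) -> finishes; pool += (1, 0, 1) = (4, 4, 7)
  P0 needs (2, 3, 7) <= (4, 4, 7) -> finishes; pool += (1, 1, 2) = (5, 5, 9)


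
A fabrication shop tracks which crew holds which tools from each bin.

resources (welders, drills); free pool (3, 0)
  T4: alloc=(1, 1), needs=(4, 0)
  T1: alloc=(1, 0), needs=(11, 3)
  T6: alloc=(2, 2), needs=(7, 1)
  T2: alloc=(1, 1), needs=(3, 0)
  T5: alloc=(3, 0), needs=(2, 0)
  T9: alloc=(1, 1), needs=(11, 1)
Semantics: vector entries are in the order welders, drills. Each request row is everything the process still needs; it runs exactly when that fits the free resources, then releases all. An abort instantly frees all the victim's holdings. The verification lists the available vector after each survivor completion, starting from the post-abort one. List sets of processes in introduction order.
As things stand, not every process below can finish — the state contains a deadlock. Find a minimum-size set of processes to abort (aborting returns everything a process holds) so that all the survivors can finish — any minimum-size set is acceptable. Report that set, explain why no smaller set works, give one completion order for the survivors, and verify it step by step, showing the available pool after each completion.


Minimum abort set: T1.
Key observation: no ordering could ever have run T9 before the abort of T1; with (1, 0) back in the pool it fits at step 5.
Minimality: the empty abort set fails — the state is deadlocked as it stands.
Survivors finish in the order: T4, T5, T6, T2, T9. Walking it through (pool after the aborts first):
  pool = (4, 0)
  run T4 (needs (4, 0), free (4, 0)); after release of (1, 1) the pool is (5, 1)
  run T5 (needs (2, 0), free (5, 1)); after release of (3, 0) the pool is (8, 1)
  run T6 (needs (7, 1), free (8, 1)); after release of (2, 2) the pool is (10, 3)
  run T2 (needs (3, 0), free (10, 3)); after release of (1, 1) the pool is (11, 4)
  run T9 (needs (11, 1), free (11, 4)); after release of (1, 1) the pool is (12, 5)


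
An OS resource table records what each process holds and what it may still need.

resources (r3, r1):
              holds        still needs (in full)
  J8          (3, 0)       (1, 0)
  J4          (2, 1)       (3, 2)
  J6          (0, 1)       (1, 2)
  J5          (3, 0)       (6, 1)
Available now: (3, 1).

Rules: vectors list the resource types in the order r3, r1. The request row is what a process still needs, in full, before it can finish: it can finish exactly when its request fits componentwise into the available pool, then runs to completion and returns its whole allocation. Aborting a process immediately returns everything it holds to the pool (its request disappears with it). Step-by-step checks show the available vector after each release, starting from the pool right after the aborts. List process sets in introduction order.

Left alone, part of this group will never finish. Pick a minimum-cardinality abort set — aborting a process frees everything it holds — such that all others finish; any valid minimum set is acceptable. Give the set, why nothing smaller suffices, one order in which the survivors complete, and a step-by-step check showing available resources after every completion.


The answer: abort J4.
Key observation: the returned (2, 1) from J4 is what brings J6 — unrunnable before, under any order — into play at step 2.
No smaller set exists: with zero aborts the deadlock remains.
The survivors complete as J8, J6, J5. Verifying each step (starting from the post-abort pool):
  pool = (5, 2)
  J8 needs (1, 0) <= (5, 2) -> finishes; pool += (3, 0) = (8, 2)
  J6 needs (1, 2) <= (8, 2) -> finishes; pool += (0, 1) = (8, 3)
  J5 needs (6, 1) <= (8, 3) -> finishes; pool += (3, 0) = (11, 3)


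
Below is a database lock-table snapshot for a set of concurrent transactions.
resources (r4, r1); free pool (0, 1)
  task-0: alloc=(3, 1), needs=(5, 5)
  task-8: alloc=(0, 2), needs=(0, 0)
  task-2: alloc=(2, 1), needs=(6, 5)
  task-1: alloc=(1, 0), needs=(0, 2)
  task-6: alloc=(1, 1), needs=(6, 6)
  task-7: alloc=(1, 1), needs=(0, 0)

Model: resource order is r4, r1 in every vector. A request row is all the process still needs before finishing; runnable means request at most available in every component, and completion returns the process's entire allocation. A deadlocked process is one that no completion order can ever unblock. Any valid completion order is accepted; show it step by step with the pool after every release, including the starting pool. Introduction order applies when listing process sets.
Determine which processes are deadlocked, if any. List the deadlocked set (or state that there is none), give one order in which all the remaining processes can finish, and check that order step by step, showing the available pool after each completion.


Deadlocked set: task-0, task-2 and task-6.
Key observation: the pool after task-7, task-8, task-1 is (2, 4); every surviving request exceeds it in r4, so progress ends there.
One completion order for the rest: task-7, task-8, task-1. Walking it through:
  pool = (0, 1)
  task-7: need (0, 0) fits (0, 1); releases (1, 1), pool now (1, 2)
  task-8: need (0, 0) fits (1, 2); releases (0, 2), pool now (1, 4)
  task-1: need (0, 2) fits (1, 4); releases (1, 0), pool now (2, 4)
None of the blocked processes ever fits:
  task-0 cannot run: need (5, 5) vs free (2, 4) (insufficient r4 and r1)
  task-2 cannot run: need (6, 5) vs free (2, 4) (insufficient r4 and r1)
  task-6 cannot run: need (6, 6) vs free (2, 4) (insufficient r4 and r1)


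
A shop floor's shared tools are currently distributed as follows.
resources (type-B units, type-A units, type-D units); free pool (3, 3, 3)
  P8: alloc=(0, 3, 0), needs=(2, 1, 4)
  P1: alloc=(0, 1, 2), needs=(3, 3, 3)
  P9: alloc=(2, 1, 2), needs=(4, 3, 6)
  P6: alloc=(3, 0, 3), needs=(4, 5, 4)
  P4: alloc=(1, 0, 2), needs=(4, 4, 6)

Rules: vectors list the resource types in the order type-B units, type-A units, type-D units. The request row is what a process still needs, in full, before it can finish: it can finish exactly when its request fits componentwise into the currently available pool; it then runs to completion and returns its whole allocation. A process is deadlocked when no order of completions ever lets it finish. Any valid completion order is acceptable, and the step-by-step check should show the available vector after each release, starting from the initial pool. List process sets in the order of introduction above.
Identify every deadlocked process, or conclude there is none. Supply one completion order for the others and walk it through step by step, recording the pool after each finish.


Deadlocked: P9, P6 and P4.
Key observation: even finishing P1, P8 leaves just (3, 7, 5) free — too little type-B units for any of the remaining processes.
A valid finishing order for the others: P1, P8. Walking it through:
  pool = (3, 3, 3)
  run P1 (needs (3, 3, 3), free (3, 3, 3)); after release of (0, 1, 2) the pool is (3, 4, 5)
  run P8 (needs (2, 1, 4), free (3, 4, 5)); after release of (0, 3, 0) the pool is (3, 7, 5)
The blocked processes can never fit:
  P9 still needs (4, 3, 6) but only (3, 7, 5) is free — short on type-B units and type-D units
  P6 still needs (4, 5, 4) but only (3, 7, 5) is free — short on type-B units
  P4 still needs (4, 4, 6) but only (3, 7, 5) is free — short on type-B units and type-D units


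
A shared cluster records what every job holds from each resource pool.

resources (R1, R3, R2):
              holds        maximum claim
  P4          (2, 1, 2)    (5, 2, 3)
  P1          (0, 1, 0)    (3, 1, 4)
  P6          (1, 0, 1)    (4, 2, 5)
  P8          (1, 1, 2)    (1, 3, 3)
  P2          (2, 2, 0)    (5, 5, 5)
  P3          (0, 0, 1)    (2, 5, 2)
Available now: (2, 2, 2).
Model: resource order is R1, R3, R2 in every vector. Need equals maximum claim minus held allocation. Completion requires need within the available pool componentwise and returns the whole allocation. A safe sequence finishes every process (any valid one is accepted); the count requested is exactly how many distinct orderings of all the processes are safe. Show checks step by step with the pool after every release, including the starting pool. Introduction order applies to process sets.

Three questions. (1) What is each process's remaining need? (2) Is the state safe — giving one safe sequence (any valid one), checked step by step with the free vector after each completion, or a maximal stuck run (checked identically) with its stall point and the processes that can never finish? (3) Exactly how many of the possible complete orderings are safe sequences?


(1) Remaining need (order R1, R3, R2):
  P4: (3, 1, 1)
  P1: (3, 0, 4)
  P6: (3, 2, 4)
  P8: (0, 2, 1)
  P2: (3, 3, 5)
  P3: (2, 5, 1)
(2) The state is SAFE; one workable sequence: P8, P4, P2, P1, P6, P3.
Key observation: P8 is the earliest step where a requested resource binds exactly: need (0, 2, 1), pool (2, 2, 2) at its turn.
Walking it through:
  pool = (2, 2, 2)
  P8 needs (0, 2, 1) <= (2, 2, 2) -> finishes; pool += (1, 1, 2) = (3, 3, 4)
  P4 needs (3, 1, 1) <= (3, 3, 4) -> finishes; pool += (2, 1, 2) = (5, 4, 6)
  P2 needs (3, 3, 5) <= (5, 4, 6) -> finishes; pool += (2, 2, 0) = (7, 6, 6)
  P1 needs (3, 0, 4) <= (7, 6, 6) -> finishes; pool += (0, 1, 0) = (7, 7, 6)
  P6 needs (3, 2, 4) <= (7, 7, 6) -> finishes; pool += (1, 0, 1) = (8, 7, 7)
  P3 needs (2, 5, 1) <= (8, 7, 7) -> finishes; pool += (0, 0, 1) = (8, 7, 8)
(3) Precisely 40 of the possible complete orderings are safe sequences.


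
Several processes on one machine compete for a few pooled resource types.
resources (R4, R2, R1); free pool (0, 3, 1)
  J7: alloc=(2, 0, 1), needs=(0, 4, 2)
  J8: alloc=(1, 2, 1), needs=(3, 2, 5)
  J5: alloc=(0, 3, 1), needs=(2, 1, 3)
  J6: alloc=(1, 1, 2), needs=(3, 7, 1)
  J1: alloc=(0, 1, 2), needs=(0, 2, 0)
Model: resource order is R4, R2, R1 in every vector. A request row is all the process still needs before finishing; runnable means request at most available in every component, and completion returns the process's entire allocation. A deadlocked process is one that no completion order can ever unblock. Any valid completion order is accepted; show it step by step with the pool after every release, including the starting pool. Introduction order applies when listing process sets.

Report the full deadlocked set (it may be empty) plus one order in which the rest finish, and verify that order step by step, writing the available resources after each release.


Deadlocked: J8 and J6.
Key observation: after J1, J7, J5 complete, (2, 7, 5) is the best the pool ever gets, yet each leftover process wants more R4.
The rest can finish in the order J1, J7, J5. Walking it through:
  pool = (0, 3, 1)
  J1: need (0, 2, 0) fits (0, 3, 1); releases (0, 1, 2), pool now (0, 4, 3)
  J7: need (0, 4, 2) fits (0, 4, 3); releases (2, 0, 1), pool now (2, 4, 4)
  J5: need (2, 1, 3) fits (2, 4, 4); releases (0, 3, 1), pool now (2, 7, 5)
The blocked processes can never fit:
  J8 cannot run: need (3, 2, 5) vs free (2, 7, 5) (insufficient R4)
  J6 cannot run: need (3, 7, 1) vs free (2, 7, 5) (insufficient R4)


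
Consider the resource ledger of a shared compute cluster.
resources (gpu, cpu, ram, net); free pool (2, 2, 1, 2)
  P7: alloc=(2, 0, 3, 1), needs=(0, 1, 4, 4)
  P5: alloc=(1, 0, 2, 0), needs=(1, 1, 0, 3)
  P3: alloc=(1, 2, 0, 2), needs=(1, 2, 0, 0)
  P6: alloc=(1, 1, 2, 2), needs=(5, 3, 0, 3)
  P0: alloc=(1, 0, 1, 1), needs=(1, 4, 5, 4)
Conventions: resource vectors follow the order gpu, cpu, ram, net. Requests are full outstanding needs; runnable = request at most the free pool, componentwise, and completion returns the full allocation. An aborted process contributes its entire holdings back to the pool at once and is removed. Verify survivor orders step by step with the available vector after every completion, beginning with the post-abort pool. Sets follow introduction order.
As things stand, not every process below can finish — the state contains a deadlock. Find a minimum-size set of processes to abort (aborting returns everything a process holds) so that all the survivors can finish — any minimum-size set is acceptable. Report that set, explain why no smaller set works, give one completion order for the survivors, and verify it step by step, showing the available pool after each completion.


Abort P6.
Key observation: P7 was stuck for good until P6 gave back (1, 1, 2, 2); in the order shown it finishes at step 2.
Why nothing smaller works: aborting no one leaves the state deadlocked as given.
Survivors finish in the order: P5, P7, P3, P0. Walking it through (pool after the aborts first):
  pool = (3, 3, 3, 4)
  P5 needs (1, 1, 0, 3) <= (3, 3, 3, 4) -> finishes; pool += (1, 0, 2, 0) = (4, 3, 5, 4)
  P7 needs (0, 1, 4, 4) <= (4, 3, 5, 4) -> finishes; pool += (2, 0, 3, 1) = (6, 3, 8, 5)
  P3 needs (1, 2, 0, 0) <= (6, 3, 8, 5) -> finishes; pool += (1, 2, 0, 2) = (7, 5, 8, 7)
  P0 needs (1, 4, 5, 4) <= (7, 5, 8, 7) -> finishes; pool += (1, 0, 1, 1) = (8, 5, 9, 8)


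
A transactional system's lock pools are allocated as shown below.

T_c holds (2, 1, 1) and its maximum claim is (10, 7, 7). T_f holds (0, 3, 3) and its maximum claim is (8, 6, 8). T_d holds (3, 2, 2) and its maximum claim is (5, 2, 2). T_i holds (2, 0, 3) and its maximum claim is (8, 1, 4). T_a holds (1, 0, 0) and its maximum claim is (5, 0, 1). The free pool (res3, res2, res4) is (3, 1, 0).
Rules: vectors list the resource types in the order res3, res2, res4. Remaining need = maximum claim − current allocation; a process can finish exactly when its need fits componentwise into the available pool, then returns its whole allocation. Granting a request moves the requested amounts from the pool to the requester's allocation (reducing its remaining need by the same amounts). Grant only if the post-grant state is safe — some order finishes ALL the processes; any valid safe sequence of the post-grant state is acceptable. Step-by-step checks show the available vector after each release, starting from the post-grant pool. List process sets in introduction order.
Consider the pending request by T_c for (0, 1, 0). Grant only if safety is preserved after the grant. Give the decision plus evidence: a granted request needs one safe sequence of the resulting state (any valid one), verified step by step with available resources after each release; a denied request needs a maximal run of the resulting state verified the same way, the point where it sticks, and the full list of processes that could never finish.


DENY — the pretend-granted state is unsafe.
Key observation: even finishing T_d, T_i, T_a leaves just (9, 2, 5) free — too little res2 for any of the remaining processes.
Pretend the grant happened; the run T_d, T_i, T_a goes as far as possible. Walking it through:
  pool = (3, 0, 0)
  T_d: need (2, 0, 0) fits (3, 0, 0); releases (3, 2, 2), pool now (6, 2, 2)
  T_i: need (6, 1, 1) fits (6, 2, 2); releases (2, 0, 3), pool now (8, 2, 5)
  T_a: need (4, 0, 1) fits (8, 2, 5); releases (1, 0, 0), pool now (9, 2, 5)
  T_c cannot run: need (8, 5, 6) vs free (9, 2, 5) (insufficient res2 and res4)
  T_f cannot run: need (8, 3, 5) vs free (9, 2, 5) (insufficient res2)
Had the request been granted, T_c and T_f could never finish.


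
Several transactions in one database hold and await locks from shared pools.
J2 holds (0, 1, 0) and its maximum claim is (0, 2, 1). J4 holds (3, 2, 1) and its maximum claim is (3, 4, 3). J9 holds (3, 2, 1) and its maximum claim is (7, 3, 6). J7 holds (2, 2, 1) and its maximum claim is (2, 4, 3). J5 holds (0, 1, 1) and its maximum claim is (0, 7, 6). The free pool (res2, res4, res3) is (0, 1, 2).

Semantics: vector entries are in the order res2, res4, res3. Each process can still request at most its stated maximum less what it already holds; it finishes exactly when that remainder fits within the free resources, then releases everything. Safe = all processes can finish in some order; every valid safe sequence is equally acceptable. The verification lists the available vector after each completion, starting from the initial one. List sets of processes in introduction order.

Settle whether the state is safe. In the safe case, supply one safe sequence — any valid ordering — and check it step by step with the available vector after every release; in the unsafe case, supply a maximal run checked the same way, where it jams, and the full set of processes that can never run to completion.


UNSAFE.
Key observation: the wall is res3: completing J2, J4, J7 brings the pool only to (5, 6, 4), and all the rest need more.
A maximal execution: J2, J4, J7 — then nothing else fits. Verifying each step:
  pool = (0, 1, 2)
  J2 needs (0, 1, 1) <= (0, 1, 2) -> finishes; pool += (0, 1, 0) = (0, 2, 2)
  J4 needs (0, 2, 2) <= (0, 2, 2) -> finishes; pool += (3, 2, 1) = (3, 4, 3)
  J7 needs (0, 2, 2) <= (3, 4, 3) -> finishes; pool += (2, 2, 1) = (5, 6, 4)
  J9 still needs (4, 1, 5) but only (5, 6, 4) is free — short on res3
  J5 still needs (0, 6, 5) but only (5, 6, 4) is free — short on res3
Never able to finish: J9 and J5.


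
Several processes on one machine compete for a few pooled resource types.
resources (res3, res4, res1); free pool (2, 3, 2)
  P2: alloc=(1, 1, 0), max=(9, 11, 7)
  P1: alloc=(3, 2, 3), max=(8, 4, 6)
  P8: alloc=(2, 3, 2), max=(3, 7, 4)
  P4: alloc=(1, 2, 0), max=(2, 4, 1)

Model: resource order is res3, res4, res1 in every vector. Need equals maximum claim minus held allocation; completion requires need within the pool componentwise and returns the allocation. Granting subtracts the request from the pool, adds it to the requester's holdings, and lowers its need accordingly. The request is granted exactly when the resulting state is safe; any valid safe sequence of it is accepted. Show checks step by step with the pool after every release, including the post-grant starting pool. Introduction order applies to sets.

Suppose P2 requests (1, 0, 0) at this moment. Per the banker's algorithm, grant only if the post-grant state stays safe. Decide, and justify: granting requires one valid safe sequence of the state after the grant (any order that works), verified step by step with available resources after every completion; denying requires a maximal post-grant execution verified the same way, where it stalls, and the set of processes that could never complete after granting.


DENY — the pretend-granted state is unsafe.
Key observation: the pool after P4, P8 is (4, 8, 4); every surviving request exceeds it in res3, so progress ends there.
On the post-grant state, P4, P8 is a maximal run — nothing extends it. Check, step by step:
  pool = (1, 3, 2)
  run P4 (needs (1, 2, 1), free (1, 3, 2)); after release of (1, 2, 0) the pool is (2, 5, 2)
  run P8 (needs (1, 4, 2), free (2, 5, 2)); after release of (2, 3, 2) the pool is (4, 8, 4)
  blocked: P2 wants (7, 10, 7), pool (4, 8, 4) — not enough res3, res4 and res1
  blocked: P1 wants (5, 2, 3), pool (4, 8, 4) — not enough res3
Had the request been granted, P2 and P1 could never finish.


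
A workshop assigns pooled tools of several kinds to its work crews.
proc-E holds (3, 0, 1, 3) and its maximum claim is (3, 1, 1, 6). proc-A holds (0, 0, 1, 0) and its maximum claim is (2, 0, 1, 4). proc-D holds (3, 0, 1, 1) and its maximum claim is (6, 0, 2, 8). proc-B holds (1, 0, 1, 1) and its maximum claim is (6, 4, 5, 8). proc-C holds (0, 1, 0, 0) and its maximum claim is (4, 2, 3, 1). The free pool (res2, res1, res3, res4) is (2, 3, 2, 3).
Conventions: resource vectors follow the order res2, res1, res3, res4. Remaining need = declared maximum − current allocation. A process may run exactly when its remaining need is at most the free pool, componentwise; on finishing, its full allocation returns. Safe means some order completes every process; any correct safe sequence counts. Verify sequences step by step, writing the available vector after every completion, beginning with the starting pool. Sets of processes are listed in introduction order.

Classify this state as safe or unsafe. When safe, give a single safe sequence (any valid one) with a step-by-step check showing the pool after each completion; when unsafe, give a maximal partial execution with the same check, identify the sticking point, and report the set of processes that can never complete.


UNSAFE.
Key observation: res4 is the bottleneck — with proc-E, proc-A, proc-C done the pool holds (5, 4, 4, 6), short of every remaining need.
A maximal execution: proc-E, proc-A, proc-C — then nothing else fits. Walking it through:
  pool = (2, 3, 2, 3)
  proc-E: need (0, 1, 0, 3) fits (2, 3, 2, 3); releases (3, 0, 1, 3), pool now (5, 3, 3, 6)
  proc-A: need (2, 0, 0, 4) fits (5, 3, 3, 6); releases (0, 0, 1, 0), pool now (5, 3, 4, 6)
  proc-C: need (4, 1, 3, 1) fits (5, 3, 4, 6); releases (0, 1, 0, 0), pool now (5, 4, 4, 6)
  proc-D still needs (3, 0, 1, 7) but only (5, 4, 4, 6) is free — short on res4
  proc-B still needs (5, 4, 4, 7) but only (5, 4, 4, 6) is free — short on res4
Permanently blocked: proc-D and proc-B.
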